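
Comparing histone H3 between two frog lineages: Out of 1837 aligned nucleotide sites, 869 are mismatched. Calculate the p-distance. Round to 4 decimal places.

p = 869/1837 = 0.473053… ≈ 0.4731 (to 4 d.p.).

0.4731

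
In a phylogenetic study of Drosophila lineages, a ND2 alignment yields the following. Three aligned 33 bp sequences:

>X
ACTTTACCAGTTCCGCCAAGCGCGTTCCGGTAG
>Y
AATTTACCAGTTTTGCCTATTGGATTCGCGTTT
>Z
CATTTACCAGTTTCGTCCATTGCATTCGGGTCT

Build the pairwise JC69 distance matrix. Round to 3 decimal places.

d(X,Y) = 0.497, d(X,Z) = 0.441, d(Y,Z) = 0.249

X–Y: 12/33 sites differ → p ≈ 0.363636, d = −0.75 ln(1 − 0.484848) = 0.497470 ≈ 0.497.
X–Z: 11/33 sites differ → p ≈ 0.333333, d = −0.75 ln(1 − 0.444444) = 0.440839 ≈ 0.441.
Y–Z: 7/33 sites differ → p ≈ 0.212121, d = −0.75 ln(1 − 0.282828) = 0.249330 ≈ 0.249.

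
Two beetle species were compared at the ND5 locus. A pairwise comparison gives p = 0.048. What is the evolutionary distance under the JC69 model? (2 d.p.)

d = −(3/4) ln(1 − 4p/3) = −0.75 ln(1 − 0.064) = −0.75 ln(0.936)
  = −0.75 × (-0.066140) = 0.049605 substitutions/site.

0.05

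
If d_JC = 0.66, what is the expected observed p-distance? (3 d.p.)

p = (3/4)(1 − e^(−4d/3)) = 0.75 × (1 − e^(-0.88)) = 0.75 × (1 − 0.414783) = 0.438913.

0.439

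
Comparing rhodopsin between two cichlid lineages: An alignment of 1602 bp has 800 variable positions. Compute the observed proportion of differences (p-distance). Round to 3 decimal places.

p = 800/1602 = 0.499375… ≈ 0.499 (to 3 d.p.).

0.499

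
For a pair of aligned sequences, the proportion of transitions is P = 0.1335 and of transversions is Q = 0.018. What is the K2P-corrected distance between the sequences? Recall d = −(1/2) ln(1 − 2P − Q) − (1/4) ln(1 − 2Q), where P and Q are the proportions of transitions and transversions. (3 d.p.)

Under the Kimura two-parameter model, d = −½ ln(1 − 2P − Q) − ¼ ln(1 − 2Q).
1 − 2P − Q = 0.715, giving −½ ln(0.715) = 0.167736.
1 − 2Q = 0.964, giving −¼ ln(0.964) = 0.009166.
d = 0.167736 + 0.009166 = 0.176902.

0.177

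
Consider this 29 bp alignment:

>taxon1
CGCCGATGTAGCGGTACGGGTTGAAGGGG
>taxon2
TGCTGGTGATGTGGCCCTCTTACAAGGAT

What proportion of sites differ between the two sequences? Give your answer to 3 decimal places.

The sequences differ at 15 of 29 positions.
p = 15/29 = 0.517241… ≈ 0.517 (to 3 d.p.).

0.517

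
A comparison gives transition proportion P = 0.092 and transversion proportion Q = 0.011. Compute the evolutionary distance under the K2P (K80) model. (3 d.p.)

Under the Kimura two-parameter model, d = −½ ln(1 − 2P − Q) − ¼ ln(1 − 2Q).
1 − 2P − Q = 0.805, giving −½ ln(0.805) = 0.108457.
1 − 2Q = 0.978, giving −¼ ln(0.978) = 0.005561.
d = 0.108457 + 0.005561 = 0.114018.

0.114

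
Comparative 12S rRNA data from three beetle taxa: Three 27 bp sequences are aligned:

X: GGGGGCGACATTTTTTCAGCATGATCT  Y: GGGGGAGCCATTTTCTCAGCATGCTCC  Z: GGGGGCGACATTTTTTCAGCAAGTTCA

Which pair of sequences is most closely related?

X and Z

X–Y: 5/27 differ, p = 0.185, d = 0.213.
X–Z: 3/27 differ, p = 0.111, d = 0.120.
Y–Z: 6/27 differ, p = 0.222, d = 0.264.
The smallest distance is between X and Z.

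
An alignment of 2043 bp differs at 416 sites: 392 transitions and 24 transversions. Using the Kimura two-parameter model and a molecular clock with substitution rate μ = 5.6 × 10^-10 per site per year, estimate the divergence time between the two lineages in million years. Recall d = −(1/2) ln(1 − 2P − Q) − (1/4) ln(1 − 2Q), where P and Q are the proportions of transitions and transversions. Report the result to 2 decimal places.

230.02

P = 392/2043 ≈ 0.191875 and Q = 24/2043 ≈ 0.011747.
Under the Kimura two-parameter model, d = −½ ln(1 − 2P − Q) − ¼ ln(1 − 2Q).
1 − 2P − Q = 0.604503, giving −½ ln(0.604503) = 0.251674.
1 − 2Q = 0.976506, giving −¼ ln(0.976506) = 0.005944.
d = 0.251674 + 0.005944 = 0.257618.
Under a molecular clock d = 2μt, so t = d/(2μ) = 0.257618 / (2 × 5.6 × 10^-10) = 230.02 million years.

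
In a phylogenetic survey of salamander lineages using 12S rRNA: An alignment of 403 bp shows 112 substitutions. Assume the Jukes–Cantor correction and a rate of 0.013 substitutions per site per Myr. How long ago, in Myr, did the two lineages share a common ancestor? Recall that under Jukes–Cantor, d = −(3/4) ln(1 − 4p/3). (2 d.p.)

13.35

p = 112/403 ≈ 0.277916.
d = −(3/4) ln(1 − 4p/3) = −0.75 ln(1 − 0.370555) = −0.75 ln(0.629445)
  = −0.75 × (-0.462917) = 0.347188 substitutions/site.
Under a molecular clock d = 2μt, so t = d/(2μ) = 0.347188 / (2 × 0.013) = 13.35 Myr.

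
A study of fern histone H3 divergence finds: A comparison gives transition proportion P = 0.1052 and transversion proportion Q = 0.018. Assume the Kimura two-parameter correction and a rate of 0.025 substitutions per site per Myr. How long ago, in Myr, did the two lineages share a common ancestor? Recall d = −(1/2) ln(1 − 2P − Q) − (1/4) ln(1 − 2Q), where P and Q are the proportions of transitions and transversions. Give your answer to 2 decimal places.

Under the Kimura two-parameter model, d = −½ ln(1 − 2P − Q) − ¼ ln(1 − 2Q).
1 − 2P − Q = 0.7716, giving −½ ln(0.7716) = 0.129644.
1 − 2Q = 0.964, giving −¼ ln(0.964) = 0.009166.
d = 0.129644 + 0.009166 = 0.138810.
Under a molecular clock d = 2μt, so t = d/(2μ) = 0.138810 / (2 × 0.025) = 2.78 Myr.

2.78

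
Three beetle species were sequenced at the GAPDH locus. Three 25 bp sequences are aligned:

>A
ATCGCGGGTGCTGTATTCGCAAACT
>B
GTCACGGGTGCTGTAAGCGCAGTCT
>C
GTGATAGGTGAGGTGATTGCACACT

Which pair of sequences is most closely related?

A–B: 6/25 differ, p = 0.240, d = 0.289.
A–C: 11/25 differ, p = 0.440, d = 0.663.
B–C: 10/25 differ, p = 0.400, d = 0.572.
The smallest distance is between A and B.

A and B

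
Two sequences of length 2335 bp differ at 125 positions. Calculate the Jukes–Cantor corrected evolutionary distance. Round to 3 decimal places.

0.056

p = 125/2335 ≈ 0.053533.
d = −(3/4) ln(1 − 4p/3) = −0.75 ln(1 − 0.071377) = −0.75 ln(0.928623)
  = −0.75 × (-0.074052) = 0.055539 substitutions/site.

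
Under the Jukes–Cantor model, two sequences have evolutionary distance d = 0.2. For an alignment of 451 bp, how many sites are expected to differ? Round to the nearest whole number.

Invert JC69: p = (3/4)(1 − e^(−4d/3)) = 0.75 × (1 − e^(-0.266667)) = 0.75 × (1 − 0.765928) = 0.175554.
Expected differing sites = pL ≈ 0.175554 × 451 = 79.174854 ≈ 79.

79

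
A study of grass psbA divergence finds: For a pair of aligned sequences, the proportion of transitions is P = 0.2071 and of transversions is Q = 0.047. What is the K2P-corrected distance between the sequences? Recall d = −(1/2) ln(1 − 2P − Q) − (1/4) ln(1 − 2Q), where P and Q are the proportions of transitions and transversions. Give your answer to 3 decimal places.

Under the Kimura two-parameter model, d = −½ ln(1 − 2P − Q) − ¼ ln(1 − 2Q).
1 − 2P − Q = 0.5388, giving −½ ln(0.5388) = 0.309205.
1 − 2Q = 0.906, giving −¼ ln(0.906) = 0.024679.
d = 0.309205 + 0.024679 = 0.333884.

0.334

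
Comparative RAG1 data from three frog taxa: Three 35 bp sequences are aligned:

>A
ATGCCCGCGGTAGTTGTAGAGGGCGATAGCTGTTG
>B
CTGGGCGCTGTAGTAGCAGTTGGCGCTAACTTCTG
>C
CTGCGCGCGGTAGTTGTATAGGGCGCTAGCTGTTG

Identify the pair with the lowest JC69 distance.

A and C

A–B: 12/35 differ, p = 0.343, d = 0.458.
A–C: 4/35 differ, p = 0.114, d = 0.124.
B–C: 10/35 differ, p = 0.286, d = 0.360.
The smallest distance is between A and C.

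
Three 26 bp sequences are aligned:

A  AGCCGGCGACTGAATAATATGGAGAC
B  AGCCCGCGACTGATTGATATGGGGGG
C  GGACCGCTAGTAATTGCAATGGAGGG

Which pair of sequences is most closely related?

A–B: 6/26 differ, p = 0.231, d = 0.276.
A–C: 12/26 differ, p = 0.462, d = 0.717.
B–C: 8/26 differ, p = 0.308, d = 0.396.
The smallest distance is between A and B.

A and B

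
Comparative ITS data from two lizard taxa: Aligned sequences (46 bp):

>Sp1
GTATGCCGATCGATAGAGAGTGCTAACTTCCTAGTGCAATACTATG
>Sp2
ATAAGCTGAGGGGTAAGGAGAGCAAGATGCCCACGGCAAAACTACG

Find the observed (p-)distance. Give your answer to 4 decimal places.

0.3913

The sequences differ at 18 of 46 positions.
p = 18/46 = 0.391304… ≈ 0.3913 (to 4 d.p.).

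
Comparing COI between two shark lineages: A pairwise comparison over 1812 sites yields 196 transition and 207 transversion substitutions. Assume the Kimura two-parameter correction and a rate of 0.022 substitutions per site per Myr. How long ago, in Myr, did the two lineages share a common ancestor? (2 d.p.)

P = 196/1812 ≈ 0.108168 and Q = 207/1812 ≈ 0.114238.
Under the Kimura two-parameter model, d = −½ ln(1 − 2P − Q) − ¼ ln(1 − 2Q).
1 − 2P − Q = 0.669426, giving −½ ln(0.669426) = 0.200667.
1 − 2Q = 0.771524, giving −¼ ln(0.771524) = 0.064847.
d = 0.200667 + 0.064847 = 0.265514.
Under a molecular clock d = 2μt, so t = d/(2μ) = 0.265514 / (2 × 0.022) = 6.03 Myr.

6.03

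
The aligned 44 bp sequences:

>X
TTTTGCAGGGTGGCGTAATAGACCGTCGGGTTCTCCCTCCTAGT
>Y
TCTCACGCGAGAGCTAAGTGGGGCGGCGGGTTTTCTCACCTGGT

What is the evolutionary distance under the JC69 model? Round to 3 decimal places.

The sequences differ at 19 of 44 sites, so p = 19/44 ≈ 0.431818.
d = −(3/4) ln(1 − 4p/3) = −0.75 ln(1 − 0.575757) = −0.75 ln(0.424243)
  = −0.75 × (-0.857449) = 0.643087 substitutions/site.

0.643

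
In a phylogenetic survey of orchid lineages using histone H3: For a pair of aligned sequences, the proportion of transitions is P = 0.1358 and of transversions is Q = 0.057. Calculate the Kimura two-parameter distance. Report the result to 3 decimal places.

0.229

Under the Kimura two-parameter model, d = −½ ln(1 − 2P − Q) − ¼ ln(1 − 2Q).
1 − 2P − Q = 0.6714, giving −½ ln(0.6714) = 0.199195.
1 − 2Q = 0.886, giving −¼ ln(0.886) = 0.030260.
d = 0.199195 + 0.030260 = 0.229455.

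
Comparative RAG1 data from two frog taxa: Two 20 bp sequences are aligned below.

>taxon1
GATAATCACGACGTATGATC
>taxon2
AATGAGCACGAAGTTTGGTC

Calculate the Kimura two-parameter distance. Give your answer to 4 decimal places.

0.3881

Of 20 sites, 3 differences are transitions and 3 are transversions, so P = 3/20 = 0.15 and Q = 3/20 = 0.15.
Under the Kimura two-parameter model, d = −½ ln(1 − 2P − Q) − ¼ ln(1 − 2Q).
1 − 2P − Q = 0.55, giving −½ ln(0.55) = 0.298919.
1 − 2Q = 0.7, giving −¼ ln(0.7) = 0.089169.
d = 0.298919 + 0.089169 = 0.388088.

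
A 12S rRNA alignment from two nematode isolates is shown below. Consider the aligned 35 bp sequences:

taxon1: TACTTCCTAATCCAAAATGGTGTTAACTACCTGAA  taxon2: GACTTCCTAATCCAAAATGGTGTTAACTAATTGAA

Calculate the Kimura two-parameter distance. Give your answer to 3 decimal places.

0.091

Of 35 sites, 1 differences are transitions and 2 are transversions, so P = 1/35 ≈ 0.028571 and Q = 2/35 ≈ 0.057143.
Under the Kimura two-parameter model, d = −½ ln(1 − 2P − Q) − ¼ ln(1 − 2Q).
1 − 2P − Q = 0.885715, giving −½ ln(0.885715) = 0.060680.
1 − 2Q = 0.885714, giving −¼ ln(0.885714) = 0.030340.
d = 0.060680 + 0.030340 = 0.091020.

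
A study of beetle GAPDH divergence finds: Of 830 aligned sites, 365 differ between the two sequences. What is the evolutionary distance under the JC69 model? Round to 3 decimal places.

p = 365/830 ≈ 0.439759.
d = −(3/4) ln(1 − 4p/3) = −0.75 ln(1 − 0.586345) = −0.75 ln(0.413655)
  = −0.75 × (-0.882723) = 0.662042 substitutions/site.

0.662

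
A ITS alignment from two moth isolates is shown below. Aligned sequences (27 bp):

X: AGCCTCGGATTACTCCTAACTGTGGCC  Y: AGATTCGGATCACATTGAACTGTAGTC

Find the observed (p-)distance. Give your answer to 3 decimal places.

0.333

The sequences differ at 9 of 27 positions (sites 3, 4, 11, 14, 15, 16, 17, 24, 26).
p = 9/27 = 0.333333… ≈ 0.333 (to 3 d.p.).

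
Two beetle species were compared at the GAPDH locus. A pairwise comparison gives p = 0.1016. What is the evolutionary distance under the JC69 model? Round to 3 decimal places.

0.109

d = −(3/4) ln(1 − 4p/3) = −0.75 ln(1 − 0.135467) = −0.75 ln(0.864533)
  = −0.75 × (-0.145566) = 0.109175 substitutions/site.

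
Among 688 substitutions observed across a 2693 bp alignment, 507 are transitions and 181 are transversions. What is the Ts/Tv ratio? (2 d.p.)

2.80

R = 507/181 = 2.801104… ≈ 2.80 (to 2 d.p.).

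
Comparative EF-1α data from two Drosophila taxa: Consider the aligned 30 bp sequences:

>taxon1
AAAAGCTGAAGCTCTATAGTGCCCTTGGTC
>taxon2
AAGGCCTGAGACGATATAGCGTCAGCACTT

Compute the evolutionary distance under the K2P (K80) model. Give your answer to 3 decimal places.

Of 30 sites, 9 differences are transitions and 6 are transversions, so P = 9/30 = 0.3 and Q = 6/30 = 0.2.
Under the Kimura two-parameter model, d = −½ ln(1 − 2P − Q) − ¼ ln(1 − 2Q).
1 − 2P − Q = 0.2, giving −½ ln(0.2) = 0.804719.
1 − 2Q = 0.6, giving −¼ ln(0.6) = 0.127706.
d = 0.804719 + 0.127706 = 0.932425.

0.932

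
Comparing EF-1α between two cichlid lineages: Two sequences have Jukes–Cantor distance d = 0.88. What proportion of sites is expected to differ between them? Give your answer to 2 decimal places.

0.52

p = (3/4)(1 − e^(−4d/3)) = 0.75 × (1 − e^(-1.173333)) = 0.75 × (1 − 0.309334) = 0.518000.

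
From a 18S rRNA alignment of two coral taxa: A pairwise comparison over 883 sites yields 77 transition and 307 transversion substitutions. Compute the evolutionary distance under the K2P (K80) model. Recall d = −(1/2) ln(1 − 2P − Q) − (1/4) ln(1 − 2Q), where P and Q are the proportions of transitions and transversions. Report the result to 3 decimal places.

0.666

P = 77/883 ≈ 0.087203 and Q = 307/883 ≈ 0.347678.
Under the Kimura two-parameter model, d = −½ ln(1 − 2P − Q) − ¼ ln(1 − 2Q).
1 − 2P − Q = 0.477916, giving −½ ln(0.477916) = 0.369160.
1 − 2Q = 0.304644, giving −¼ ln(0.304644) = 0.297153.
d = 0.369160 + 0.297153 = 0.666313.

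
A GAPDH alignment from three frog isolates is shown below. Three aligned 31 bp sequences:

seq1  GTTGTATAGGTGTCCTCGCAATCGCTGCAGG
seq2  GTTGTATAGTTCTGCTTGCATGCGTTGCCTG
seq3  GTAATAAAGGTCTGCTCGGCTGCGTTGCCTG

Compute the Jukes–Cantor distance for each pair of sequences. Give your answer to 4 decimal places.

d(seq1,seq2) = 0.3672, d(seq1,seq3) = 0.5445, d(seq2,seq3) = 0.2687

seq1–seq2: 9/31 sites differ → p ≈ 0.290323, d = −0.75 ln(1 − 0.387097) = 0.367161 ≈ 0.3672.
seq1–seq3: 12/31 sites differ → p ≈ 0.387097, d = −0.75 ln(1 − 0.516129) = 0.544453 ≈ 0.5445.
seq2–seq3: 7/31 sites differ → p ≈ 0.225806, d = −0.75 ln(1 − 0.301075) = 0.268659 ≈ 0.2687.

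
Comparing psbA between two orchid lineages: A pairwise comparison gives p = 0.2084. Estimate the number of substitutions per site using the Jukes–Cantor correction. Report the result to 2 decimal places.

0.24

d = −(3/4) ln(1 − 4p/3) = −0.75 ln(1 − 0.277867) = −0.75 ln(0.722133)
  = −0.75 × (-0.325546) = 0.244160 substitutions/site.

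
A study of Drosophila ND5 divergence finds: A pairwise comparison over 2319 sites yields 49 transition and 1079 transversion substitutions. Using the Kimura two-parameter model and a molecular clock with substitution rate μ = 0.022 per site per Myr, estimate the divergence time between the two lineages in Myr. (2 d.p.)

P = 49/2319 ≈ 0.02113 and Q = 1079/2319 ≈ 0.465287.
Under the Kimura two-parameter model, d = −½ ln(1 − 2P − Q) − ¼ ln(1 − 2Q).
1 − 2P − Q = 0.492453, giving −½ ln(0.492453) = 0.354178.
1 − 2Q = 0.069426, giving −¼ ln(0.069426) = 0.666873.
d = 0.354178 + 0.666873 = 1.021051.
Under a molecular clock d = 2μt, so t = d/(2μ) = 1.021051 / (2 × 0.022) = 23.21 Myr.

23.21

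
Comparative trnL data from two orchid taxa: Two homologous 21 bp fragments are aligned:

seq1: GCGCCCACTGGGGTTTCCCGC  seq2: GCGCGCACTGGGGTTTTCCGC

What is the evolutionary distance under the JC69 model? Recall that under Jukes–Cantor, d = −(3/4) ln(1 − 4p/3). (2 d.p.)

0.10

The sequences differ at 2 of 21 sites (5, 17), so p = 2/21 ≈ 0.095238.
d = −(3/4) ln(1 − 4p/3) = −0.75 ln(1 − 0.126984) = −0.75 ln(0.873016)
  = −0.75 × (-0.135801) = 0.101851 substitutions/site.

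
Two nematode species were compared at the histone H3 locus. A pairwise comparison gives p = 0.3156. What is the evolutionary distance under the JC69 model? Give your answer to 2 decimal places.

d = −(3/4) ln(1 − 4p/3) = −0.75 ln(1 − 0.4208) = −0.75 ln(0.5792)
  = −0.75 × (-0.546107) = 0.409580 substitutions/site.

0.41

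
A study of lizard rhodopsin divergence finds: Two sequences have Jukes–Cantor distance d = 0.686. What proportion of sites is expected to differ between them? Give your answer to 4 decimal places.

0.4495

p = (3/4)(1 − e^(−4d/3)) = 0.75 × (1 − e^(-0.914667)) = 0.75 × (1 − 0.400650) = 0.449513.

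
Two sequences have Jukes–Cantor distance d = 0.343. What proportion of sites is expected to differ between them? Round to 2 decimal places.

0.28

p = (3/4)(1 − e^(−4d/3)) = 0.75 × (1 − e^(-0.457333)) = 0.75 × (1 − 0.632970) = 0.275273.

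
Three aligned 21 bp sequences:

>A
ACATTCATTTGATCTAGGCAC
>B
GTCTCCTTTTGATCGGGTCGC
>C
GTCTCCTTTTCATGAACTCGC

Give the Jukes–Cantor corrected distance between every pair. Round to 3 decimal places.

A–B: 9/21 sites differ → p ≈ 0.428571, d = −0.75 ln(1 − 0.571428) = 0.635472 ≈ 0.635.
A–C: 11/21 sites differ → p ≈ 0.52381, d = −0.75 ln(1 − 0.698413) = 0.899023 ≈ 0.899.
B–C: 5/21 sites differ → p ≈ 0.238095, d = −0.75 ln(1 − 0.31746) = 0.286451 ≈ 0.286.

d(A,B) = 0.635, d(A,C) = 0.899, d(B,C) = 0.286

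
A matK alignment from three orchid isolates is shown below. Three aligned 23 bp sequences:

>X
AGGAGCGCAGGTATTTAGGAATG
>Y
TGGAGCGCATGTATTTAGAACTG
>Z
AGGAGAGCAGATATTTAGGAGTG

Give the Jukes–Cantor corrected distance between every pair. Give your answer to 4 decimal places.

X–Y: 4/23 sites differ → p ≈ 0.173913, d = −0.75 ln(1 − 0.231884) = 0.197861 ≈ 0.1979.
X–Z: 3/23 sites differ → p ≈ 0.130435, d = −0.75 ln(1 − 0.173913) = 0.143291 ≈ 0.1433.
Y–Z: 6/23 sites differ → p ≈ 0.26087, d = −0.75 ln(1 − 0.347827) = 0.320584 ≈ 0.3206.

d(X,Y) = 0.1979, d(X,Z) = 0.1433, d(Y,Z) = 0.3206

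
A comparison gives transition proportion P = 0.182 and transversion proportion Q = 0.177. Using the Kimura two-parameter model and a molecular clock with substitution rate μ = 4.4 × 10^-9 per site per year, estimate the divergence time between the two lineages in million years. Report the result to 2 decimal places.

56.66

Under the Kimura two-parameter model, d = −½ ln(1 − 2P − Q) − ¼ ln(1 − 2Q).
1 − 2P − Q = 0.459, giving −½ ln(0.459) = 0.389353.
1 − 2Q = 0.646, giving −¼ ln(0.646) = 0.109239.
d = 0.389353 + 0.109239 = 0.498592.
Under a molecular clock d = 2μt, so t = d/(2μ) = 0.498592 / (2 × 4.4 × 10^-9) = 56.66 million years.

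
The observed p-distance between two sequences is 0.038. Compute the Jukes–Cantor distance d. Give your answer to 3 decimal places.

d = −(3/4) ln(1 − 4p/3) = −0.75 ln(1 − 0.050667) = −0.75 ln(0.949333)
  = −0.75 × (-0.051996) = 0.038997 substitutions/site.

0.039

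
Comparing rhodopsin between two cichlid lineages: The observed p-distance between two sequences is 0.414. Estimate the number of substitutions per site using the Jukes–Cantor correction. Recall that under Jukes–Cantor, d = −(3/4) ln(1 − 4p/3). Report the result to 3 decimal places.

d = −(3/4) ln(1 − 4p/3) = −0.75 ln(1 − 0.552) = −0.75 ln(0.448)
  = −0.75 × (-0.802962) = 0.602222 substitutions/site.

0.602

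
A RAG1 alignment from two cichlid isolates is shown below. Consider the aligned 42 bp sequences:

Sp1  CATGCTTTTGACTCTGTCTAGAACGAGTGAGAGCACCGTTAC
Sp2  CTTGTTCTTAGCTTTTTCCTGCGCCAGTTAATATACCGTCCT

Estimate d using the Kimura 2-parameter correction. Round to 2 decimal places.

Of 42 sites, 12 differences are transitions and 8 are transversions, so P = 12/42 ≈ 0.285714 and Q = 8/42 ≈ 0.190476.
Under the Kimura two-parameter model, d = −½ ln(1 − 2P − Q) − ¼ ln(1 − 2Q).
1 − 2P − Q = 0.238096, giving −½ ln(0.238096) = 0.717541.
1 − 2Q = 0.619048, giving −¼ ln(0.619048) = 0.119893.
d = 0.717541 + 0.119893 = 0.837434.

0.84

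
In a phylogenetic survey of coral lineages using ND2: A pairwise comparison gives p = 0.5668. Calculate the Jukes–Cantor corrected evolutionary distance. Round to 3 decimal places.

1.057

d = −(3/4) ln(1 − 4p/3) = −0.75 ln(1 − 0.755733) = −0.75 ln(0.244267)
  = −0.75 × (-1.409493) = 1.057120 substitutions/site.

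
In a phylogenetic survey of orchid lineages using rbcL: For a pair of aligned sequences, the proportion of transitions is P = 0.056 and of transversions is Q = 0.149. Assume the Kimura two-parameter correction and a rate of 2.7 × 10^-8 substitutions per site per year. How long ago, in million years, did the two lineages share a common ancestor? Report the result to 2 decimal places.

Under the Kimura two-parameter model, d = −½ ln(1 − 2P − Q) − ¼ ln(1 − 2Q).
1 − 2P − Q = 0.739, giving −½ ln(0.739) = 0.151229.
1 − 2Q = 0.702, giving −¼ ln(0.702) = 0.088455.
d = 0.151229 + 0.088455 = 0.239684.
Under a molecular clock d = 2μt, so t = d/(2μ) = 0.239684 / (2 × 2.7 × 10^-8) = 4.44 million years.

4.44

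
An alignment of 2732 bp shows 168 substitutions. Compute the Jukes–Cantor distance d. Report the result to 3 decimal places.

0.064

p = 168/2732 ≈ 0.061493.
d = −(3/4) ln(1 − 4p/3) = −0.75 ln(1 − 0.081991) = −0.75 ln(0.918009)
  = −0.75 × (-0.085548) = 0.064161 substitutions/site.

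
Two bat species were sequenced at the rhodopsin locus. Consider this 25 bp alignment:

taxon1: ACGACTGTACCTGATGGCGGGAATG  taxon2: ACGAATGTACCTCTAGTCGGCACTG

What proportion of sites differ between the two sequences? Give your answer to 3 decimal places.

0.280

The sequences differ at 7 of 25 positions (sites 5, 13, 14, 15, 17, 21, 23).
p = 7/25 = 0.280.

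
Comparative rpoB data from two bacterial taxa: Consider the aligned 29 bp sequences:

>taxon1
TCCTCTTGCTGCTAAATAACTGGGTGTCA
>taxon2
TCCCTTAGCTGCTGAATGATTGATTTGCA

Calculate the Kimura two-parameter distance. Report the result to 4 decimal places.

0.4819

Of 29 sites, 6 differences are transitions and 4 are transversions, so P = 6/29 ≈ 0.206897 and Q = 4/29 ≈ 0.137931.
Under the Kimura two-parameter model, d = −½ ln(1 − 2P − Q) − ¼ ln(1 − 2Q).
1 − 2P − Q = 0.448275, giving −½ ln(0.448275) = 0.401174.
1 − 2Q = 0.724138, giving −¼ ln(0.724138) = 0.080693.
d = 0.401174 + 0.080693 = 0.481867.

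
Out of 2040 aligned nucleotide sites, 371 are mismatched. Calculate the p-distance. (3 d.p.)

p = 371/2040 = 0.181862… ≈ 0.182 (to 3 d.p.).

0.182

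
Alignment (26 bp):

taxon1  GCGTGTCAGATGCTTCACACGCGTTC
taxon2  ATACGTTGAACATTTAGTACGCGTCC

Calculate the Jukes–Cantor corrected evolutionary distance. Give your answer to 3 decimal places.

0.949

The sequences differ at 14 of 26 sites, so p = 14/26 ≈ 0.538462.
d = −(3/4) ln(1 − 4p/3) = −0.75 ln(1 − 0.717949) = −0.75 ln(0.282051)
  = −0.75 × (-1.265667) = 0.949250 substitutions/site.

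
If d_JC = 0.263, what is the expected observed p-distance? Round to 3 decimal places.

p = (3/4)(1 − e^(−4d/3)) = 0.75 × (1 − e^(-0.350667)) = 0.75 × (1 − 0.704218) = 0.221837.

0.222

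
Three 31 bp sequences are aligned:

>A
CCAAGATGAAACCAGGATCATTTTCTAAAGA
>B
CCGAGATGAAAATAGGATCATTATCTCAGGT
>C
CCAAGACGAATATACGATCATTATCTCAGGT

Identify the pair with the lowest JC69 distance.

A–B: 7/31 differ, p = 0.226, d = 0.269.
A–C: 9/31 differ, p = 0.290, d = 0.367.
B–C: 4/31 differ, p = 0.129, d = 0.142.
The smallest distance is between B and C.

B and C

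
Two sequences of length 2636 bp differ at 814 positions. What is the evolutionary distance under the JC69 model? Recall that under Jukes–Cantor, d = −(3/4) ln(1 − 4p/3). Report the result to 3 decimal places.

0.398

p = 814/2636 ≈ 0.308801.
d = −(3/4) ln(1 − 4p/3) = −0.75 ln(1 − 0.411735) = −0.75 ln(0.588265)
  = −0.75 × (-0.530578) = 0.397934 substitutions/site.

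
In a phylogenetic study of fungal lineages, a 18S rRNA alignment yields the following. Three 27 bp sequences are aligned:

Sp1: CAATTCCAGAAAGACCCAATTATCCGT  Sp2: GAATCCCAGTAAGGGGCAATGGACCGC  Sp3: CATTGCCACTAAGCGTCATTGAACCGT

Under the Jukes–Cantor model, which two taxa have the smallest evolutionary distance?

Sp2 and Sp3

Sp1–Sp2: 10/27 differ, p = 0.370, d = 0.511.
Sp1–Sp3: 10/27 differ, p = 0.370, d = 0.511.
Sp2–Sp3: 9/27 differ, p = 0.333, d = 0.441.
The smallest distance is between Sp2 and Sp3.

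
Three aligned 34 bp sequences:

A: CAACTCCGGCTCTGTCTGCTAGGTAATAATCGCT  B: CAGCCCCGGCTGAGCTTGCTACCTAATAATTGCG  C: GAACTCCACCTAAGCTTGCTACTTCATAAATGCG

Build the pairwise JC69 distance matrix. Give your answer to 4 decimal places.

A–B: 10/34 sites differ → p ≈ 0.294118, d = −0.75 ln(1 − 0.392157) = 0.373379 ≈ 0.3734.
A–C: 13/34 sites differ → p ≈ 0.382353, d = −0.75 ln(1 − 0.509804) = 0.534712 ≈ 0.5347.
B–C: 9/34 sites differ → p ≈ 0.264706, d = −0.75 ln(1 − 0.352941) = 0.326488 ≈ 0.3265.

d(A,B) = 0.3734, d(A,C) = 0.5347, d(B,C) = 0.3265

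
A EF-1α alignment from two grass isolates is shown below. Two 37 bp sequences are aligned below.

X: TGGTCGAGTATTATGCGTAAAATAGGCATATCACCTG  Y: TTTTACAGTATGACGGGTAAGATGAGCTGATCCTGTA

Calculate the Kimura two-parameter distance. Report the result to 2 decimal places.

0.65

Of 37 sites, 6 differences are transitions and 10 are transversions, so P = 6/37 ≈ 0.162162 and Q = 10/37 ≈ 0.27027.
Under the Kimura two-parameter model, d = −½ ln(1 − 2P − Q) − ¼ ln(1 − 2Q).
1 − 2P − Q = 0.405406, giving −½ ln(0.405406) = 0.451433.
1 − 2Q = 0.45946, giving −¼ ln(0.45946) = 0.194426.
d = 0.451433 + 0.194426 = 0.645859.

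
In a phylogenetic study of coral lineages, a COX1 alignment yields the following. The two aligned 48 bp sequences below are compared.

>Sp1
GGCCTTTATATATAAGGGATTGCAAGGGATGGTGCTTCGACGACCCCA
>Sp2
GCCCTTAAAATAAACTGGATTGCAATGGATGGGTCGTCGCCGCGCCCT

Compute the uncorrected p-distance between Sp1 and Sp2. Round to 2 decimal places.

The sequences differ at 14 of 48 positions.
p = 14/48 = 0.291666… ≈ 0.29 (to 2 d.p.).

0.29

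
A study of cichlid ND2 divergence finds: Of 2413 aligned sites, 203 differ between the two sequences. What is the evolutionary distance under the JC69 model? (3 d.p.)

0.089

p = 203/2413 ≈ 0.084128.
d = −(3/4) ln(1 − 4p/3) = −0.75 ln(1 − 0.112171) = −0.75 ln(0.887829)
  = −0.75 × (-0.118976) = 0.089232 substitutions/site.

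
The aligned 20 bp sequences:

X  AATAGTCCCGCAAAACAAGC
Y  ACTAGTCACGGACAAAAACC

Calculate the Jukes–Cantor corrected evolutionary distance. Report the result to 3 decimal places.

The sequences differ at 6 of 20 sites (2, 8, 11, 13, 16, 19), so p = 6/20 = 0.3.
d = −(3/4) ln(1 − 4p/3) = −0.75 ln(1 − 0.4) = −0.75 ln(0.6)
  = −0.75 × (-0.510826) = 0.383120 substitutions/site.

0.383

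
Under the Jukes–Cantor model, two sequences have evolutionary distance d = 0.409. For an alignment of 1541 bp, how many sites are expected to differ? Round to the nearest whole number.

Invert JC69: p = (3/4)(1 − e^(−4d/3)) = 0.75 × (1 − e^(-0.545333)) = 0.75 × (1 − 0.579649) = 0.315263.
Expected differing sites = pL ≈ 0.315263 × 1541 = 485.820283 ≈ 486.

486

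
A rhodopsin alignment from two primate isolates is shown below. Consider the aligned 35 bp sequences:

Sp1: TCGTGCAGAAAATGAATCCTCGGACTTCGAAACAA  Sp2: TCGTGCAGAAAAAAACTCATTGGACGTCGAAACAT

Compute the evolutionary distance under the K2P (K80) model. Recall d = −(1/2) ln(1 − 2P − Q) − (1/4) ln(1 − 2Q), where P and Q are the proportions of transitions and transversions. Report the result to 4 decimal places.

Of 35 sites, 2 differences are transitions and 5 are transversions, so P = 2/35 ≈ 0.057143 and Q = 5/35 ≈ 0.142857.
Under the Kimura two-parameter model, d = −½ ln(1 − 2P − Q) − ¼ ln(1 − 2Q).
1 − 2P − Q = 0.742857, giving −½ ln(0.742857) = 0.148626.
1 − 2Q = 0.714286, giving −¼ ln(0.714286) = 0.084118.
d = 0.148626 + 0.084118 = 0.232744.

0.2327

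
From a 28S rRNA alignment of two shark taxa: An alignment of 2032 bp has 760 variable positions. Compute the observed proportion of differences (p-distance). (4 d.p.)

p = 760/2032 = 0.374015… ≈ 0.3740 (to 4 d.p.).

0.3740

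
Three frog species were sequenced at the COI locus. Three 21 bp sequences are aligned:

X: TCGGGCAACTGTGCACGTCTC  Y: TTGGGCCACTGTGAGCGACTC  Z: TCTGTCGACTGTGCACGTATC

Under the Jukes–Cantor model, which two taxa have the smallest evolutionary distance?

X–Y: 5/21 differ, p = 0.238, d = 0.286.
X–Z: 4/21 differ, p = 0.190, d = 0.220.
Y–Z: 8/21 differ, p = 0.381, d = 0.532.
The smallest distance is between X and Z.

X and Z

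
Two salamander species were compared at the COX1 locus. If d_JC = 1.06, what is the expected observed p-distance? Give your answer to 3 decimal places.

0.568

p = (3/4)(1 − e^(−4d/3)) = 0.75 × (1 − e^(-1.413333)) = 0.75 × (1 − 0.243331) = 0.567502.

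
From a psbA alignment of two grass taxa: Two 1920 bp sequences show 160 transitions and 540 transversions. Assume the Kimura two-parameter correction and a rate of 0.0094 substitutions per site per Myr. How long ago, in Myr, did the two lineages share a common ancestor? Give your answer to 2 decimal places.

P = 160/1920 ≈ 0.083333 and Q = 540/1920 = 0.28125.
Under the Kimura two-parameter model, d = −½ ln(1 − 2P − Q) − ¼ ln(1 − 2Q).
1 − 2P − Q = 0.552084, giving −½ ln(0.552084) = 0.297028.
1 − 2Q = 0.4375, giving −¼ ln(0.4375) = 0.206670.
d = 0.297028 + 0.206670 = 0.503698.
Under a molecular clock d = 2μt, so t = d/(2μ) = 0.503698 / (2 × 0.0094) = 26.79 Myr.

26.79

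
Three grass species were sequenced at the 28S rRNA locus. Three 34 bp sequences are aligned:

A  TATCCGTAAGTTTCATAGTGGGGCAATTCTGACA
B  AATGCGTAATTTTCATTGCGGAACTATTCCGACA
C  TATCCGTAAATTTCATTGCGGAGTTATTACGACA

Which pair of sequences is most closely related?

B and C

A–B: 9/34 differ, p = 0.265, d = 0.326.
A–C: 8/34 differ, p = 0.235, d = 0.282.
B–C: 6/34 differ, p = 0.176, d = 0.201.
The smallest distance is between B and C.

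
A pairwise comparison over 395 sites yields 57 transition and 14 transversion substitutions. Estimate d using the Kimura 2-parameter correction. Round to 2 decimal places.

0.21

P = 57/395 ≈ 0.144304 and Q = 14/395 ≈ 0.035443.
Under the Kimura two-parameter model, d = −½ ln(1 − 2P − Q) − ¼ ln(1 − 2Q).
1 − 2P − Q = 0.675949, giving −½ ln(0.675949) = 0.195819.
1 − 2Q = 0.929114, giving −¼ ln(0.929114) = 0.018381.
d = 0.195819 + 0.018381 = 0.214200.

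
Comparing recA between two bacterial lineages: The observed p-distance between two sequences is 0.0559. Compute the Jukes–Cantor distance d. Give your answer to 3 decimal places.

0.058

d = −(3/4) ln(1 − 4p/3) = −0.75 ln(1 − 0.074533) = −0.75 ln(0.925467)
  = −0.75 × (-0.077457) = 0.058093 substitutions/site.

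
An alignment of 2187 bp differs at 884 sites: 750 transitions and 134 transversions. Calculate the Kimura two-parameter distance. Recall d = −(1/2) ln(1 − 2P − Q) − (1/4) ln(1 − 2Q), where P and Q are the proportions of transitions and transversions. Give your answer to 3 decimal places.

P = 750/2187 ≈ 0.342936 and Q = 134/2187 ≈ 0.061271.
Under the Kimura two-parameter model, d = −½ ln(1 − 2P − Q) − ¼ ln(1 − 2Q).
1 − 2P − Q = 0.252857, giving −½ ln(0.252857) = 0.687466.
1 − 2Q = 0.877458, giving −¼ ln(0.877458) = 0.032682.
d = 0.687466 + 0.032682 = 0.720148.

0.720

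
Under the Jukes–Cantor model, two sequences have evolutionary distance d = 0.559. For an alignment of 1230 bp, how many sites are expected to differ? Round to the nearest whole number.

485

Invert JC69: p = (3/4)(1 − e^(−4d/3)) = 0.75 × (1 − e^(-0.745333)) = 0.75 × (1 − 0.474576) = 0.394068.
Expected differing sites = pL ≈ 0.394068 × 1230 = 484.70364 ≈ 485.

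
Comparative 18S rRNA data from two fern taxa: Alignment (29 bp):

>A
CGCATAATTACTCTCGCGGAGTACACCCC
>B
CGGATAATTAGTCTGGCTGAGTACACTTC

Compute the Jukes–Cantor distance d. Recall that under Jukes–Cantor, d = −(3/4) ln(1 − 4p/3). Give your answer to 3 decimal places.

0.242

The sequences differ at 6 of 29 sites (3, 11, 15, 18, 27, 28), so p = 6/29 ≈ 0.206897.
d = −(3/4) ln(1 − 4p/3) = −0.75 ln(1 − 0.275863) = −0.75 ln(0.724137)
  = −0.75 × (-0.322775) = 0.242081 substitutions/site.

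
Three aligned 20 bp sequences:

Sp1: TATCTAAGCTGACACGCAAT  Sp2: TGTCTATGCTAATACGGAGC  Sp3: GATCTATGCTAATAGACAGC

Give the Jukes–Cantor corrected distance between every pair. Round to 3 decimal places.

Sp1–Sp2: 7/20 sites differ → p = 0.35, d = −0.75 ln(1 − 0.466667) = 0.471457 ≈ 0.471.
Sp1–Sp3: 8/20 sites differ → p = 0.4, d = −0.75 ln(1 − 0.533333) = 0.571605 ≈ 0.572.
Sp2–Sp3: 5/20 sites differ → p = 0.25, d = −0.75 ln(1 − 0.333333) = 0.304098 ≈ 0.304.

d(Sp1,Sp2) = 0.471, d(Sp1,Sp3) = 0.572, d(Sp2,Sp3) = 0.304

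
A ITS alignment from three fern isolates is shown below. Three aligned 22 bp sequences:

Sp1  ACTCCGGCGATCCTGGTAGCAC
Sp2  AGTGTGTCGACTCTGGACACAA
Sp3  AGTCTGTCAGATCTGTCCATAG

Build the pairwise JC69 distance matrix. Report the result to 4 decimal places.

d(Sp1,Sp2) = 0.6987, d(Sp1,Sp3) = 1.1629, d(Sp2,Sp3) = 0.4975

Sp1–Sp2: 10/22 sites differ → p ≈ 0.454545, d = −0.75 ln(1 − 0.60606) = 0.698667 ≈ 0.6987.
Sp1–Sp3: 13/22 sites differ → p ≈ 0.590909, d = −0.75 ln(1 − 0.787879) = 1.162949 ≈ 1.1629.
Sp2–Sp3: 8/22 sites differ → p ≈ 0.363636, d = −0.75 ln(1 − 0.484848) = 0.497470 ≈ 0.4975.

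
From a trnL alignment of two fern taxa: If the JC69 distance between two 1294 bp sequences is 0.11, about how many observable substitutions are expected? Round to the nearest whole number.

Invert JC69: p = (3/4)(1 − e^(−4d/3)) = 0.75 × (1 − e^(-0.146667)) = 0.75 × (1 − 0.863582) = 0.102314.
Expected differing sites = pL ≈ 0.102314 × 1294 = 132.394316 ≈ 132.

132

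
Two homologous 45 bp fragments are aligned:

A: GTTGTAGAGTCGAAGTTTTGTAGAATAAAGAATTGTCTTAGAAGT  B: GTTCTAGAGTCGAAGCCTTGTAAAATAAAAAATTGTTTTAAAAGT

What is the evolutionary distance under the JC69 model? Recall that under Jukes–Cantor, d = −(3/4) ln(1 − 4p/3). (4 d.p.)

The sequences differ at 7 of 45 sites (4, 16, 17, 23, 30, 37, 41), so p = 7/45 ≈ 0.155556.
d = −(3/4) ln(1 − 4p/3) = −0.75 ln(1 − 0.207408) = −0.75 ln(0.792592)
  = −0.75 × (-0.232447) = 0.174335 substitutions/site.

0.1743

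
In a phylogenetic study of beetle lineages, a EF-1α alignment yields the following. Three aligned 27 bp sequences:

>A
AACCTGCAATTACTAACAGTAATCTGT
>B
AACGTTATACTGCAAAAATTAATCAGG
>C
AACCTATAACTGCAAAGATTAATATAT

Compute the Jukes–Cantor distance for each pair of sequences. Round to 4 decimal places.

A–B: 11/27 sites differ → p ≈ 0.407407, d = −0.75 ln(1 − 0.543209) = 0.587647 ≈ 0.5876.
A–C: 9/27 sites differ → p ≈ 0.333333, d = −0.75 ln(1 − 0.444444) = 0.440839 ≈ 0.4408.
B–C: 9/27 sites differ → p ≈ 0.333333, d = −0.75 ln(1 − 0.444444) = 0.440839 ≈ 0.4408.

d(A,B) = 0.5876, d(A,C) = 0.4408, d(B,C) = 0.4408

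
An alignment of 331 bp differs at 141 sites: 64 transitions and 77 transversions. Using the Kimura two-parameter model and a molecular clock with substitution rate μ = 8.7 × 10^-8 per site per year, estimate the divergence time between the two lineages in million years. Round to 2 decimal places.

P = 64/331 ≈ 0.193353 and Q = 77/331 ≈ 0.232628.
Under the Kimura two-parameter model, d = −½ ln(1 − 2P − Q) − ¼ ln(1 − 2Q).
1 − 2P − Q = 0.380666, giving −½ ln(0.380666) = 0.482916.
1 − 2Q = 0.534744, giving −¼ ln(0.534744) = 0.156492.
d = 0.482916 + 0.156492 = 0.639408.
Under a molecular clock d = 2μt, so t = d/(2μ) = 0.639408 / (2 × 8.7 × 10^-8) = 3.67 million years.

3.67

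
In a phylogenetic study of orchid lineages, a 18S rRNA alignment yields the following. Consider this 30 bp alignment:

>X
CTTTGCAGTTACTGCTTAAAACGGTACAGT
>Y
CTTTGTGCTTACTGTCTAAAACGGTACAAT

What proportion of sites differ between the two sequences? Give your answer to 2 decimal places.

0.20

The sequences differ at 6 of 30 positions (sites 6, 7, 8, 15, 16, 29).
p = 6/30 = 0.20.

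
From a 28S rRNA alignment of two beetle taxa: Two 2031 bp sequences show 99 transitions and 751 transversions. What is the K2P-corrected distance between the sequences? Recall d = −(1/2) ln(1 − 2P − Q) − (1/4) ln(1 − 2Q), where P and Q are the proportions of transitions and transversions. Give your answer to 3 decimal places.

P = 99/2031 ≈ 0.048744 and Q = 751/2031 ≈ 0.369769.
Under the Kimura two-parameter model, d = −½ ln(1 − 2P − Q) − ¼ ln(1 − 2Q).
1 − 2P − Q = 0.532743, giving −½ ln(0.532743) = 0.314858.
1 − 2Q = 0.260462, giving −¼ ln(0.260462) = 0.336325.
d = 0.314858 + 0.336325 = 0.651183.

0.651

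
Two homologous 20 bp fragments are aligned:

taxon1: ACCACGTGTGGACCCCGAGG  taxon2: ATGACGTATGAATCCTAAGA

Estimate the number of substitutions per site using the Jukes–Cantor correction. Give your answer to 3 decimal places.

0.572

The sequences differ at 8 of 20 sites (2, 3, 8, 11, 13, 16, 17, 20), so p = 8/20 = 0.4.
d = −(3/4) ln(1 − 4p/3) = −0.75 ln(1 − 0.533333) = −0.75 ln(0.466667)
  = −0.75 × (-0.762139) = 0.571604 substitutions/site.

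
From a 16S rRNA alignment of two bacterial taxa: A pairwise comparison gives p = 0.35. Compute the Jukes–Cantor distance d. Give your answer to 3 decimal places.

d = −(3/4) ln(1 − 4p/3) = −0.75 ln(1 − 0.466667) = −0.75 ln(0.533333)
  = −0.75 × (-0.628609) = 0.471457 substitutions/site.

0.471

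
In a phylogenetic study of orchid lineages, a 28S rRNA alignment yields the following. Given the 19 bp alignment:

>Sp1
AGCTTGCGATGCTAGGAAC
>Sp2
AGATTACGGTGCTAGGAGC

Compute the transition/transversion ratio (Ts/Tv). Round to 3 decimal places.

Transitions are A↔G and C↔T; transversions are all other mismatches.
Transitions: 3. Transversions: 1.
R = 3/1 = 3.000.

3.000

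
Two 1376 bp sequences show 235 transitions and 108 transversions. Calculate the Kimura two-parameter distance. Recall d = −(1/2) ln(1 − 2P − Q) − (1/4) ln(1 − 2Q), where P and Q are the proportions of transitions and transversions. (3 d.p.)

P = 235/1376 ≈ 0.170785 and Q = 108/1376 ≈ 0.078488.
Under the Kimura two-parameter model, d = −½ ln(1 − 2P − Q) − ¼ ln(1 − 2Q).
1 − 2P − Q = 0.579942, giving −½ ln(0.579942) = 0.272414.
1 − 2Q = 0.843024, giving −¼ ln(0.843024) = 0.042690.
d = 0.272414 + 0.042690 = 0.315104.

0.315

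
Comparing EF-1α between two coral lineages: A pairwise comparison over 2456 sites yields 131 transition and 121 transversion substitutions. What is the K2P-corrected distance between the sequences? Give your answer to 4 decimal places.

0.1107

P = 131/2456 ≈ 0.053339 and Q = 121/2456 ≈ 0.049267.
Under the Kimura two-parameter model, d = −½ ln(1 − 2P − Q) − ¼ ln(1 − 2Q).
1 − 2P − Q = 0.844055, giving −½ ln(0.844055) = 0.084769.
1 − 2Q = 0.901466, giving −¼ ln(0.901466) = 0.025933.
d = 0.084769 + 0.025933 = 0.110702.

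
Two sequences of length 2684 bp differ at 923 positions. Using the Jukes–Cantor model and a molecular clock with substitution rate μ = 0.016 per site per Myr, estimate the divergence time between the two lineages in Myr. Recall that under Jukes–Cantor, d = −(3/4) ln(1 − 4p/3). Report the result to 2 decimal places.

14.38

p = 923/2684 ≈ 0.34389.
d = −(3/4) ln(1 − 4p/3) = −0.75 ln(1 − 0.45852) = −0.75 ln(0.54148)
  = −0.75 × (-0.613449) = 0.460087 substitutions/site.
Under a molecular clock d = 2μt, so t = d/(2μ) = 0.460087 / (2 × 0.016) = 14.38 Myr.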